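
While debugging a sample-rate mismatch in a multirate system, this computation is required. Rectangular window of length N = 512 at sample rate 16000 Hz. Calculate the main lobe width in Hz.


Main lobe width for a rectangular window:
Width = 2 * fs / N
      = 2 * 16000 / 512
      = 32000 / 512
      = 62.5 Hz

62.5 Hz


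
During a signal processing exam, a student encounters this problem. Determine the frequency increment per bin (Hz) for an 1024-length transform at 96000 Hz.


DFT frequency resolution:
df = fs / N
   = 96000 / 1024
   = 93.75 Hz

93.75 Hz


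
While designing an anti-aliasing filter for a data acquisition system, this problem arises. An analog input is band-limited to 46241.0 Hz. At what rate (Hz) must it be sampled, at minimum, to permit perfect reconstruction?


The Nyquist rate is twice the maximum frequency component.
fs_min = 2 * fmax
      = 2 * 46241.0
      = 92482.0 Hz

92482.0


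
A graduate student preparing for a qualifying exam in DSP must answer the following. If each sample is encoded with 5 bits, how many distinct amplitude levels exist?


Number of quantization levels = 2^N
= 2^5
= 32

32


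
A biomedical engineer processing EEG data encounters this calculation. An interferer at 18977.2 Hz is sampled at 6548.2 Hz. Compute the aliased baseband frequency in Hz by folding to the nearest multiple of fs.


Compute the nearest integer multiple of fs to the signal:
n = round(18977.2 / 6548.2) = 3
f_alias = |18977.2 - 3 * 6548.2|
        = |18977.2 - 19644.6|
        = 667.4 Hz

667.4


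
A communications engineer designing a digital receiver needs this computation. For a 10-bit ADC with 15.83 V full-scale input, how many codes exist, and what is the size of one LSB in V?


Step 1 — number of quantization levels:
L = 2^N = 2^10 = 1024

Step 2 — LSB step size:
delta = Vfs / L
      = 15.83 / 1024
      = 0.01545898 V

Levels = 1024; step size = 0.01545898 V


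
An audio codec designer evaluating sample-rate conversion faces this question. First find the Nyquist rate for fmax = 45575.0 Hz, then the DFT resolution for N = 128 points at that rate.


Step 1 — Nyquist sampling rate:
fs = 2 * fmax = 2 * 45575.0 = 91150.0 Hz

Step 2 — DFT bin spacing:
df = fs / N = 91150.0 / 128 = 712.1094 Hz

712.1094 Hz


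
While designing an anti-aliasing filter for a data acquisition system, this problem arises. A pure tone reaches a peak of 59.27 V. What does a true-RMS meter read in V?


RMS voltage for a sinusoidal waveform:
V_rms = V_peak / sqrt(2)
      = 59.27 / 1.414214
      = 41.91 V

41.91 V


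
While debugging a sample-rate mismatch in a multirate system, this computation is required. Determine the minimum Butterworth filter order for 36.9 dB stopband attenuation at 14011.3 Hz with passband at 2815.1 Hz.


Butterworth filter order formula:
n = log10(10^(A/10) - 1) / (2 * log10(f_stop/f_pass))
10^(36.9/10) - 1 = 4896.7882
f_stop/f_pass = 14011.3 / 2815.1 = 4.9772
n = 2.6471 -> ceil = 3

3


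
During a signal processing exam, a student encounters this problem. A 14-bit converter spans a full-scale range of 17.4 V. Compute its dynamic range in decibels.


Dynamic range from full-scale to LSB:
V_min = V_max / 2^bits = 17.4 / 2^14
DR = 20 * log10(V_max / V_min)
   = 20 * log10(2^14)
   = 20 * 14 * log10(2)
   = 84.29 dB

84.29 dB


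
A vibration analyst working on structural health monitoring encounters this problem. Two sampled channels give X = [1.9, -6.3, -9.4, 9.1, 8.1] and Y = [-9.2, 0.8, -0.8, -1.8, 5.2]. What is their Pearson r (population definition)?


Pearson correlation coefficient (population):
r = cov(X,Y) / (std(X) * std(Y))
Mean X = 0.68, Mean Y = -1.16
Cov(X,Y) = 2.9368
Std(X) = 7.453429, Std(Y) = 4.679145
r = 0.0842

0.0842


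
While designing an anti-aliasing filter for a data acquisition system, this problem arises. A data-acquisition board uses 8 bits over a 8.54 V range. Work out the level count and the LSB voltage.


Step 1 — number of quantization levels:
L = 2^N = 2^8 = 256

Step 2 — LSB step size:
delta = Vfs / L
      = 8.54 / 256
      = 0.03335937 V

Levels = 256; step size = 0.03335937 V


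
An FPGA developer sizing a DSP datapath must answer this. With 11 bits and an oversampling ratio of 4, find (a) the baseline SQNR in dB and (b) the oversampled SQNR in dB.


Step 1 — baseline SQNR at Nyquist:
SQNR_base = 6.02*N + 1.76
          = 6.02*11 + 1.76
          = 67.98 dB

Step 2 — oversampling processing gain:
G = 10*log10(OSR) = 10*log10(4) = 6.02 dB

Step 3 — total:
SQNR_total = 67.98 + 6.02 = 74.0 dB

Base SQNR = 67.98 dB; oversampled SQNR = 74.0 dB


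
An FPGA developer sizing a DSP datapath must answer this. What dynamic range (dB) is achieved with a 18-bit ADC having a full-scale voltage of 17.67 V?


Dynamic range from full-scale to LSB:
V_min = V_max / 2^bits = 17.67 / 2^18
DR = 20 * log10(V_max / V_min)
   = 20 * log10(2^18)
   = 20 * 18 * log10(2)
   = 108.37 dB

108.37 dB


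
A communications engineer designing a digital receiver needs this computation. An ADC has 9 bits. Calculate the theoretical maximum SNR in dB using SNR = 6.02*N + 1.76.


Theoretical SNR for a full-scale sinusoid:
SNR = 6.02 * N + 1.76
    = 6.02 * 9 + 1.76
    = 54.18 + 1.76
    = 55.94 dB

55.94 dB


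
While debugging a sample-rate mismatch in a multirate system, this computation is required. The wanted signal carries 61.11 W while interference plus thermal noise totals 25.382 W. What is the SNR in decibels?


SNR in decibels:
SNR = 10 * log10(Ps / Pn)
    = 10 * log10(61.11 / 25.382)
    = 10 * log10(2.4076)
    = 10 * 0.3816
    = 3.82 dB

3.82 dB


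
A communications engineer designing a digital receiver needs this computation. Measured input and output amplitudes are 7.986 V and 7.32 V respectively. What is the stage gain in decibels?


Voltage gain in dB:
G = 20 * log10(Vout / Vin)
  = 20 * log10(7.32 / 7.986)
  = 20 * log10(0.916604)
  = 20 * -0.037818
  = -0.76 dB

-0.76 dB


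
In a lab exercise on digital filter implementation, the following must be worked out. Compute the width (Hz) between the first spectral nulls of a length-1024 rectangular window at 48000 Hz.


Main lobe width for a rectangular window:
Width = 2 * fs / N
      = 2 * 48000 / 1024
      = 96000 / 1024
      = 93.75 Hz

93.75 Hz


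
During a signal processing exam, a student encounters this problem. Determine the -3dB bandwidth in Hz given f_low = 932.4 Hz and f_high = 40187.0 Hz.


Bandwidth is the difference of -3dB frequencies:
BW = f_high - f_low
   = 40187.0 - 932.4
   = 39254.6 Hz

39254.6 Hz


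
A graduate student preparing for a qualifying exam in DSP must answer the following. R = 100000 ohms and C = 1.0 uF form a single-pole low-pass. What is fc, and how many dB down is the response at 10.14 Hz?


Step 1 — cutoff frequency:
fc = 1 / (2*pi*R*C)
C = 1.0 uF = 1e-06 F
fc = 1 / (2*pi*100000*1e-06)
   = 1.59155 Hz

Step 2 — magnitude at f = 10.14 Hz:
|H(f)| = 1 / sqrt(1 + (f/fc)^2)
f/fc = 10.14 / 1.59155 = 6.371148
|H| = 1 / sqrt(1 + 40.591527) = 0.1550592
|H|_dB = 20*log10(0.1550592) = -16.19 dB

fc = 1.59155 Hz; |H(10.14 Hz)| = -16.19 dB


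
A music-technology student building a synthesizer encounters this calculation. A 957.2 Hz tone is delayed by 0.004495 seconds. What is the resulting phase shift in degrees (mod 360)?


Phase shift from frequency and time delay:
phi = 360 * f * t_delay
    = 360 * 957.2 * 0.004495
    = 1548.94 degrees
    mod 360 = 108.94 degrees

108.94 degrees


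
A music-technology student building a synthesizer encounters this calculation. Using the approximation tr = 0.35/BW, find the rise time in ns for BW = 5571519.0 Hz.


Rise time from bandwidth relationship:
tr = 0.35 / BW
   = 0.35 / 5571519.0
   = 6.281949321e-08 s
   = 62.8195 ns

62.8195 ns


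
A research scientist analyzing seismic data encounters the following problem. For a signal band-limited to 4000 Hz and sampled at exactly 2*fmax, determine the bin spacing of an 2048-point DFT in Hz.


Step 1 — Nyquist sampling rate:
fs = 2 * fmax = 2 * 4000 = 8000 Hz

Step 2 — DFT bin spacing:
df = fs / N = 8000 / 2048 = 3.9062 Hz

3.9062 Hz


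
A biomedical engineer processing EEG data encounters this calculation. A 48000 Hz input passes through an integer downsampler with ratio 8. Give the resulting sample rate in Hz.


Decimation reduces the sample rate:
fs_out = fs_in / M
       = 48000 / 8
       = 6000.0 Hz

6000.0 Hz


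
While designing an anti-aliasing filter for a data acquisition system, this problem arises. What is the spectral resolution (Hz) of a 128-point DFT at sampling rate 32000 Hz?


DFT frequency resolution:
df = fs / N
   = 32000 / 128
   = 250.0 Hz

250.0 Hz


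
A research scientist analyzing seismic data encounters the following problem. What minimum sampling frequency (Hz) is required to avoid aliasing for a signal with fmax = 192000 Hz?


The Nyquist rate is twice the maximum frequency component.
fs_min = 2 * fmax
      = 2 * 192000
      = 384000 Hz

384000


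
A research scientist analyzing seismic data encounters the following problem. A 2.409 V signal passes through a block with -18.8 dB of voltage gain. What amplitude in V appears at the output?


Output voltage from dB gain:
V_out = V_in * 10^(gain_dB / 20)
      = 2.409 * 10^(-18.8 / 20)
      = 2.409 * 0.114815
      = 0.2766 V

0.2766 V


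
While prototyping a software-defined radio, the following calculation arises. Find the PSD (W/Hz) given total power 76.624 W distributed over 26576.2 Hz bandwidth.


Power spectral density:
PSD = P / BW
    = 76.624 / 26576.2
    = 0.00288318 W/Hz

0.00288318 W/Hz


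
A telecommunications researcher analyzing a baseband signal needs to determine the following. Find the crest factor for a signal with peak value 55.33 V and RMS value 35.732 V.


Crest factor is the ratio of peak to RMS:
CF = V_peak / V_rms
   = 55.33 / 35.732
   = 1.5485

1.5485


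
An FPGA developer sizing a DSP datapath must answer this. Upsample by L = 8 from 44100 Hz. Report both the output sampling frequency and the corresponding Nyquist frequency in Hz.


Step 1 — output sample rate after interpolation by L:
fs_out = L * fs_in = 8 * 44100 = 352800 Hz

Step 2 — Nyquist frequency of the output stream:
f_Nyq = fs_out / 2 = 352800 / 2 = 176400.0 Hz

fs_out = 352800 Hz; f_Nyquist = 176400.0 Hz


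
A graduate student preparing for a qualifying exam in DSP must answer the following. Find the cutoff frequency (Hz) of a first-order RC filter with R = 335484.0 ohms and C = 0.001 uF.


Cutoff frequency of a first-order RC filter:
fc = 1 / (2 * pi * R * C)
C = 0.001 uF = 1e-09 F
fc = 1 / (2 * pi * 335484.0 * 1e-09)
   = 1 / 0.0021079081395938
   = 474.403975 Hz

474.403975 Hz


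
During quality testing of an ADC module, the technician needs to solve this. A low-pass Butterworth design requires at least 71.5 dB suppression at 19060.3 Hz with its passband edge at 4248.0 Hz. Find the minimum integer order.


Butterworth filter order formula:
n = log10(10^(A/10) - 1) / (2 * log10(f_stop/f_pass))
10^(71.5/10) - 1 = 14125374.4462
f_stop/f_pass = 19060.3 / 4248.0 = 4.4869
n = 5.4836 -> ceil = 6

6


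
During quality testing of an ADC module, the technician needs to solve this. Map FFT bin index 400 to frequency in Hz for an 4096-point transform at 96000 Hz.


Frequency of DFT bin k:
f_k = k * fs / N
    = 400 * 96000 / 4096
    = 38400000 / 4096
    = 9375.0 Hz

9375.0 Hz


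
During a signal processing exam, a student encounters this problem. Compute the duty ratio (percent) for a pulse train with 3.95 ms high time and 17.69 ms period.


Duty cycle as a percentage:
DC = (t_on / T) * 100
   = (3.95 / 17.69) * 100
   = 0.22329 * 100
   = 22.33 %

22.33 %


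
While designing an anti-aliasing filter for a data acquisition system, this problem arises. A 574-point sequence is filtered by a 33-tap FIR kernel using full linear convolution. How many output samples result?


Linear convolution output length:
L = N + M - 1
  = 574 + 33 - 1
  = 606 samples

606


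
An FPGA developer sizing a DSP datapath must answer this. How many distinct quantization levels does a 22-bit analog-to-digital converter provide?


Number of quantization levels = 2^N
= 2^22
= 4194304

4194304


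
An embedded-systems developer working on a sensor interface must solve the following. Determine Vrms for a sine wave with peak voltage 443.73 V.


RMS voltage for a sinusoidal waveform:
V_rms = V_peak / sqrt(2)
      = 443.73 / 1.414214
      = 313.764 V

313.764 V


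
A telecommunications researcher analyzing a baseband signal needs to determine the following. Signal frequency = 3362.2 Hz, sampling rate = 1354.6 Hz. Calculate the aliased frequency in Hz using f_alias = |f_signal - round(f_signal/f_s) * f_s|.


Compute the nearest integer multiple of fs to the signal:
n = round(3362.2 / 1354.6) = 2
f_alias = |3362.2 - 2 * 1354.6|
        = |3362.2 - 2709.2|
        = 653.0 Hz

653.0


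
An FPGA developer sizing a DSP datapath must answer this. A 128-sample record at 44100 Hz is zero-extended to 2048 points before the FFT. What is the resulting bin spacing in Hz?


Frequency resolution after zero-padding:
N_padded = 128 * 16 = 2048
df = fs / N_padded
   = 44100 / 2048
   = 21.5332 Hz

21.5332 Hz


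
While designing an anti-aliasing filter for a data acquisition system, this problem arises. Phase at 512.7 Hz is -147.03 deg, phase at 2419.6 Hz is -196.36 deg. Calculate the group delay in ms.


Group delay from phase difference:
tau = -d(phi)/d(omega)
d(phi) = -49.33 deg = -0.860971 rad
d(omega) = 2*pi*(2419.6 - 512.7) = 11981.4061 rad/s
tau = -(-0.860971) / 11981.4061
    = 0.0719 ms

0.0719 ms


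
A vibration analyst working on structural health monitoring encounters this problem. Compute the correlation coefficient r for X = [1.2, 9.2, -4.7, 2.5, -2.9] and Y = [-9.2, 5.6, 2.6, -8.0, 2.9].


Pearson correlation coefficient (population):
r = cov(X,Y) / (std(X) * std(Y))
Mean X = 1.06, Mean Y = -1.22
Cov(X,Y) = 1.2632
Std(X) = 4.841735, Std(Y) = 6.127446
r = 0.0426

0.0426


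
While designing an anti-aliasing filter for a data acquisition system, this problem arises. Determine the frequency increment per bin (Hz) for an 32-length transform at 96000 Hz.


DFT frequency resolution:
df = fs / N
   = 96000 / 32
   = 3000.0 Hz

3000.0 Hz


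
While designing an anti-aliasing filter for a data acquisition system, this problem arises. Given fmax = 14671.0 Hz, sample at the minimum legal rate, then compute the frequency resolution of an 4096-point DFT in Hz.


Step 1 — Nyquist sampling rate:
fs = 2 * fmax = 2 * 14671.0 = 29342.0 Hz

Step 2 — DFT bin spacing:
df = fs / N = 29342.0 / 4096 = 7.1636 Hz

7.1636 Hz


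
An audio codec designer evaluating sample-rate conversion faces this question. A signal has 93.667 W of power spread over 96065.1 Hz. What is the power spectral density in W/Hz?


Power spectral density:
PSD = P / BW
    = 93.667 / 96065.1
    = 0.00097504 W/Hz

0.00097504 W/Hz


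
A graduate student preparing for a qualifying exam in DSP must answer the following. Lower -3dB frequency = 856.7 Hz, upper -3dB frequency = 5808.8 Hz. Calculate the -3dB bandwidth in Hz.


Bandwidth is the difference of -3dB frequencies:
BW = f_high - f_low
   = 5808.8 - 856.7
   = 4952.1 Hz

4952.1 Hz


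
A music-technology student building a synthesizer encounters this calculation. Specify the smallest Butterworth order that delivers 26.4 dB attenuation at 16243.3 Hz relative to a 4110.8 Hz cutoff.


Butterworth filter order formula:
n = log10(10^(A/10) - 1) / (2 * log10(f_stop/f_pass))
10^(26.4/10) - 1 = 435.5158
f_stop/f_pass = 16243.3 / 4110.8 = 3.9514
n = 2.2112 -> ceil = 3

3


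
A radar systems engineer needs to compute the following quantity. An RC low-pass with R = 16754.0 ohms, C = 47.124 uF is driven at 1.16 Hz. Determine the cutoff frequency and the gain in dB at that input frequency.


Step 1 — cutoff frequency:
fc = 1 / (2*pi*R*C)
C = 47.124 uF = 4.7124e-05 F
fc = 1 / (2*pi*16754.0*4.7124e-05)
   = 0.201586 Hz

Step 2 — magnitude at f = 1.16 Hz:
|H(f)| = 1 / sqrt(1 + (f/fc)^2)
f/fc = 1.16 / 0.201586 = 5.754368
|H| = 1 / sqrt(1 + 33.112751) = 0.1712149
|H|_dB = 20*log10(0.1712149) = -15.33 dB

fc = 0.201586 Hz; |H(1.16 Hz)| = -15.33 dB


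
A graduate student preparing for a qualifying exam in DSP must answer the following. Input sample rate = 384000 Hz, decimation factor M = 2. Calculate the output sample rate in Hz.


Decimation reduces the sample rate:
fs_out = fs_in / M
       = 384000 / 2
       = 192000.0 Hz

192000.0 Hz


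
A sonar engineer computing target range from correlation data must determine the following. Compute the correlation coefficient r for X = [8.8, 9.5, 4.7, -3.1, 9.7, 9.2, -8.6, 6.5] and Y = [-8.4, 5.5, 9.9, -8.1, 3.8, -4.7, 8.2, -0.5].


Pearson correlation coefficient (population):
r = cov(X,Y) / (std(X) * std(Y))
Mean X = 4.5875, Mean Y = 0.7125
Cov(X,Y) = -7.041094
Std(X) = 6.383267, Std(Y) = 6.74897
r = -0.1634

-0.1634


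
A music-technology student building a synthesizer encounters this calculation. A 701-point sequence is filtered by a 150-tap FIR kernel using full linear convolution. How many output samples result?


Linear convolution output length:
L = N + M - 1
  = 701 + 150 - 1
  = 850 samples

850


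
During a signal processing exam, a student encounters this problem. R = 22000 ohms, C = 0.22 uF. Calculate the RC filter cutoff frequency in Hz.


Cutoff frequency of a first-order RC filter:
fc = 1 / (2 * pi * R * C)
C = 0.22 uF = 2.2e-07 F
fc = 1 / (2 * pi * 22000 * 2.2e-07)
   = 1 / 0.030410616886749
   = 32.883253 Hz

32.883253 Hz


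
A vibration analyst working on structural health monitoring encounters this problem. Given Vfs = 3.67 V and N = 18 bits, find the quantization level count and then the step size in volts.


Step 1 — number of quantization levels:
L = 2^N = 2^18 = 262144

Step 2 — LSB step size:
delta = Vfs / L
      = 3.67 / 262144
      = 1.4e-05 V

Levels = 262144; step size = 1.4e-05 V


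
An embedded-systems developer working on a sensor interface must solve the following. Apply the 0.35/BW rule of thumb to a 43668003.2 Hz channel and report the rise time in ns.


Rise time from bandwidth relationship:
tr = 0.35 / BW
   = 0.35 / 43668003.2
   = 8.015021855e-09 s
   = 8.015 ns

8.015 ns


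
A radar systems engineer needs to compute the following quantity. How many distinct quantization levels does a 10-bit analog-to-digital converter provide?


Number of quantization levels = 2^N
= 2^10
= 1024

1024


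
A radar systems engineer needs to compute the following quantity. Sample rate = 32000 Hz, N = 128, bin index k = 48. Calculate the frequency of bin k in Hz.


Frequency of DFT bin k:
f_k = k * fs / N
    = 48 * 32000 / 128
    = 1536000 / 128
    = 12000.0 Hz

12000.0 Hz


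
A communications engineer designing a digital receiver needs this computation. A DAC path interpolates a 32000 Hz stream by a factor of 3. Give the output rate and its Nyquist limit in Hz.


Step 1 — output sample rate after interpolation by L:
fs_out = L * fs_in = 3 * 32000 = 96000 Hz

Step 2 — Nyquist frequency of the output stream:
f_Nyq = fs_out / 2 = 96000 / 2 = 48000.0 Hz

fs_out = 96000 Hz; f_Nyquist = 48000.0 Hz


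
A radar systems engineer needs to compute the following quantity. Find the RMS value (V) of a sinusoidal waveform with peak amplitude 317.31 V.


RMS voltage for a sinusoidal waveform:
V_rms = V_peak / sqrt(2)
      = 317.31 / 1.414214
      = 224.372 V

224.372 V


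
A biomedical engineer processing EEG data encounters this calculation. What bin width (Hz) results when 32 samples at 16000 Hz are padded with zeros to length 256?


Frequency resolution after zero-padding:
N_padded = 32 * 8 = 256
df = fs / N_padded
   = 16000 / 256
   = 62.5 Hz

62.5 Hz


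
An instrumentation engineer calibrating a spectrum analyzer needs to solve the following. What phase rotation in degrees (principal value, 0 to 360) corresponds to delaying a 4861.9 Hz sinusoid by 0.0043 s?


Phase shift from frequency and time delay:
phi = 360 * f * t_delay
    = 360 * 4861.9 * 0.0043
    = 7526.22 degrees
    mod 360 = 326.22 degrees

326.22 degrees


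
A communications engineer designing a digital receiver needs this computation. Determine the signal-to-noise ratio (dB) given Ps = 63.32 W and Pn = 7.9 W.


SNR in decibels:
SNR = 10 * log10(Ps / Pn)
    = 10 * log10(63.32 / 7.9)
    = 10 * log10(8.0152)
    = 10 * 0.9039
    = 9.04 dB

9.04 dB


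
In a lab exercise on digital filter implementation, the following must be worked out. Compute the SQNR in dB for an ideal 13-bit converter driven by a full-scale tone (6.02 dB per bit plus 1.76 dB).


Theoretical SNR for a full-scale sinusoid:
SNR = 6.02 * N + 1.76
    = 6.02 * 13 + 1.76
    = 78.26 + 1.76
    = 80.02 dB

80.02 dB


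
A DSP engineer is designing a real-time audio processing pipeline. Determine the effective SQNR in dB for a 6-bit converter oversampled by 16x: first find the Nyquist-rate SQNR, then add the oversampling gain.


Step 1 — baseline SQNR at Nyquist:
SQNR_base = 6.02*N + 1.76
          = 6.02*6 + 1.76
          = 37.88 dB

Step 2 — oversampling processing gain:
G = 10*log10(OSR) = 10*log10(16) = 12.04 dB

Step 3 — total:
SQNR_total = 37.88 + 12.04 = 49.92 dB

Base SQNR = 37.88 dB; oversampled SQNR = 49.92 dB


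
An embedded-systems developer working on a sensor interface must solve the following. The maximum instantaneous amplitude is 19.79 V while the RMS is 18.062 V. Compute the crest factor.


Crest factor is the ratio of peak to RMS:
CF = V_peak / V_rms
   = 19.79 / 18.062
   = 1.0957

1.0957


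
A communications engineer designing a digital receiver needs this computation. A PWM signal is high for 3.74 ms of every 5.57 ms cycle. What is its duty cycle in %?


Duty cycle as a percentage:
DC = (t_on / T) * 100
   = (3.74 / 5.57) * 100
   = 0.671454 * 100
   = 67.15 %

67.15 %


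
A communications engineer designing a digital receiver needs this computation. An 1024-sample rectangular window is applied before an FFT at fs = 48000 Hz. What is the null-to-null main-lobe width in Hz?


Main lobe width for a rectangular window:
Width = 2 * fs / N
      = 2 * 48000 / 1024
      = 96000 / 1024
      = 93.75 Hz

93.75 Hz


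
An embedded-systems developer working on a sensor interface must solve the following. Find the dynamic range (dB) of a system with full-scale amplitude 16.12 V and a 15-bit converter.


Dynamic range from full-scale to LSB:
V_min = V_max / 2^bits = 16.12 / 2^15
DR = 20 * log10(V_max / V_min)
   = 20 * log10(2^15)
   = 20 * 15 * log10(2)
   = 90.31 dB

90.31 dB


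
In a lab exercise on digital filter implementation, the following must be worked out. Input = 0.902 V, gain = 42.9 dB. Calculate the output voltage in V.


Output voltage from dB gain:
V_out = V_in * 10^(gain_dB / 20)
      = 0.902 * 10^(42.9 / 20)
      = 0.902 * 139.636836
      = 125.9524 V

125.9524 V


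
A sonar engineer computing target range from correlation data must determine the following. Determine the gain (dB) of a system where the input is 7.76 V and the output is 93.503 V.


Voltage gain in dB:
G = 20 * log10(Vout / Vin)
  = 20 * log10(93.503 / 7.76)
  = 20 * log10(12.049356)
  = 20 * 1.080964
  = 21.62 dB

21.62 dB


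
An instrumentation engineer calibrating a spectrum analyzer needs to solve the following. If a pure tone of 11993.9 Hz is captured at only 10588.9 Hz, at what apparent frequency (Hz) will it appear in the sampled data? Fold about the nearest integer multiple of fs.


Compute the nearest integer multiple of fs to the signal:
n = round(11993.9 / 10588.9) = 1
f_alias = |11993.9 - 1 * 10588.9|
        = |11993.9 - 10588.9|
        = 1405.0 Hz

1405.0


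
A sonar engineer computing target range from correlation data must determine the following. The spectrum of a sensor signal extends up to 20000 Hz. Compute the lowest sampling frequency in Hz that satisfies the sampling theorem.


The Nyquist rate is twice the maximum frequency component.
fs_min = 2 * fmax
      = 2 * 20000
      = 40000 Hz

40000


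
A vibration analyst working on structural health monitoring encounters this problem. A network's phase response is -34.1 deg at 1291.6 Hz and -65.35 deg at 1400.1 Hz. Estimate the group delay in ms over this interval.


Group delay from phase difference:
tau = -d(phi)/d(omega)
d(phi) = -31.25 deg = -0.545415 rad
d(omega) = 2*pi*(1400.1 - 1291.6) = 681.7256 rad/s
tau = -(-0.545415) / 681.7256
    = 0.8001 ms

0.8001 ms


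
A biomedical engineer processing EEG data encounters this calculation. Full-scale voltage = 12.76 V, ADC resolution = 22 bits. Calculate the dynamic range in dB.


Dynamic range from full-scale to LSB:
V_min = V_max / 2^bits = 12.76 / 2^22
DR = 20 * log10(V_max / V_min)
   = 20 * log10(2^22)
   = 20 * 22 * log10(2)
   = 132.45 dB

132.45 dB


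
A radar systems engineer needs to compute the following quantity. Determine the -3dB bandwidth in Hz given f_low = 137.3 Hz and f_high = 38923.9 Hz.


Bandwidth is the difference of -3dB frequencies:
BW = f_high - f_low
   = 38923.9 - 137.3
   = 38786.6 Hz

38786.6 Hz


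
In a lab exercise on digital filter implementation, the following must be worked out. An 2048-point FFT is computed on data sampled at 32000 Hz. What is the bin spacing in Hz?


DFT frequency resolution:
df = fs / N
   = 32000 / 2048
   = 15.625 Hz

15.625 Hz


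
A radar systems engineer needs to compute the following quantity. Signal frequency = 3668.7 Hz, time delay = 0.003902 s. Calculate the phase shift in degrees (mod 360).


Phase shift from frequency and time delay:
phi = 360 * f * t_delay
    = 360 * 3668.7 * 0.003902
    = 5153.5 degrees
    mod 360 = 113.5 degrees

113.5 degrees


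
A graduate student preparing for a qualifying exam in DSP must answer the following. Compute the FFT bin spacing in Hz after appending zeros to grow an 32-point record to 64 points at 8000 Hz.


Frequency resolution after zero-padding:
N_padded = 32 * 2 = 64
df = fs / N_padded
   = 8000 / 64
   = 125.0 Hz

125.0 Hz


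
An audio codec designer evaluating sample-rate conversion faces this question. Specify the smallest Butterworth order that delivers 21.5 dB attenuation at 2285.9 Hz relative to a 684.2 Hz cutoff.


Butterworth filter order formula:
n = log10(10^(A/10) - 1) / (2 * log10(f_stop/f_pass))
10^(21.5/10) - 1 = 140.2538
f_stop/f_pass = 2285.9 / 684.2 = 3.341
n = 2.0491 -> ceil = 3

3


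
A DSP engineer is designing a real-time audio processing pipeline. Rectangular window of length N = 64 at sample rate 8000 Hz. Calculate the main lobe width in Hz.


Main lobe width for a rectangular window:
Width = 2 * fs / N
      = 2 * 8000 / 64
      = 16000 / 64
      = 250.0 Hz

250.0 Hz


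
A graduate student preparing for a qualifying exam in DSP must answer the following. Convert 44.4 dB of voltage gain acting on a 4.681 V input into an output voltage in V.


Output voltage from dB gain:
V_out = V_in * 10^(gain_dB / 20)
      = 4.681 * 10^(44.4 / 20)
      = 4.681 * 165.958691
      = 776.8526 V

776.8526 V


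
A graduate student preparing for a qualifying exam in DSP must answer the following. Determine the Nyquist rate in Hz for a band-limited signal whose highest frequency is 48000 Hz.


The Nyquist rate is twice the maximum frequency component.
fs_min = 2 * fmax
      = 2 * 48000
      = 96000 Hz

96000


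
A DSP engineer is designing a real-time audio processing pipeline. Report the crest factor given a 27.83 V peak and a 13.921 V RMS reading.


Crest factor is the ratio of peak to RMS:
CF = V_peak / V_rms
   = 27.83 / 13.921
   = 1.9991

1.9991


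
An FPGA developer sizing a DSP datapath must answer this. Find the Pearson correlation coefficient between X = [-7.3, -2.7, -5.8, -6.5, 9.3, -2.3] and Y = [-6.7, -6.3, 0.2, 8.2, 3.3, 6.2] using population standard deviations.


Pearson correlation coefficient (population):
r = cov(X,Y) / (std(X) * std(Y))
Mean X = -2.55, Mean Y = 0.8167
Cov(X,Y) = 6.730833
Std(X) = 5.615974, Std(Y) = 5.732776
r = 0.2091

0.2091


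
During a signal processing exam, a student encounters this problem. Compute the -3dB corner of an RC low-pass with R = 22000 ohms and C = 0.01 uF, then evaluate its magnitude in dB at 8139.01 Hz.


Step 1 — cutoff frequency:
fc = 1 / (2*pi*R*C)
C = 0.01 uF = 1e-08 F
fc = 1 / (2*pi*22000*1e-08)
   = 723.432 Hz

Step 2 — magnitude at f = 8139.01 Hz:
|H(f)| = 1 / sqrt(1 + (f/fc)^2)
f/fc = 8139.01 / 723.432 = 11.250553
|H| = 1 / sqrt(1 + 126.574943) = 0.0885355
|H|_dB = 20*log10(0.0885355) = -21.06 dB

fc = 723.432 Hz; |H(8139.01 Hz)| = -21.06 dB


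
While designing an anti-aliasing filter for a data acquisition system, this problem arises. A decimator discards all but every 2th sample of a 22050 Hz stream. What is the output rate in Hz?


Decimation reduces the sample rate:
fs_out = fs_in / M
       = 22050 / 2
       = 11025.0 Hz

11025.0 Hz


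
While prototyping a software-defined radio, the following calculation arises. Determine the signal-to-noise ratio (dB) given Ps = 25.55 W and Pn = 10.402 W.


SNR in decibels:
SNR = 10 * log10(Ps / Pn)
    = 10 * log10(25.55 / 10.402)
    = 10 * log10(2.4563)
    = 10 * 0.3903
    = 3.9 dB

3.9 dB


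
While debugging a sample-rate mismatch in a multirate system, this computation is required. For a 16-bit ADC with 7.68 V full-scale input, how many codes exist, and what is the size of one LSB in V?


Step 1 — number of quantization levels:
L = 2^N = 2^16 = 65536

Step 2 — LSB step size:
delta = Vfs / L
      = 7.68 / 65536
      = 0.00011719 V

Levels = 65536; step size = 0.00011719 V


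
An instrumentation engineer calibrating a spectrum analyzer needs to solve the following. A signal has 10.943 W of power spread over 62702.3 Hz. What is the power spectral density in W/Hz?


Power spectral density:
PSD = P / BW
    = 10.943 / 62702.3
    = 0.00017452 W/Hz

0.00017452 W/Hz


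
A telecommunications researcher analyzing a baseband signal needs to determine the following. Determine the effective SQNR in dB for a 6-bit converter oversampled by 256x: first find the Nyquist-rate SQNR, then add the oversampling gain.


Step 1 — baseline SQNR at Nyquist:
SQNR_base = 6.02*N + 1.76
          = 6.02*6 + 1.76
          = 37.88 dB

Step 2 — oversampling processing gain:
G = 10*log10(OSR) = 10*log10(256) = 24.08 dB

Step 3 — total:
SQNR_total = 37.88 + 24.08 = 61.96 dB

Base SQNR = 37.88 dB; oversampled SQNR = 61.96 dB


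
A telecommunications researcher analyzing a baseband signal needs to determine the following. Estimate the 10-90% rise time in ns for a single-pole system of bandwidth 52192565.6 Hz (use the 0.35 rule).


Rise time from bandwidth relationship:
tr = 0.35 / BW
   = 0.35 / 52192565.6
   = 6.705935912e-09 s
   = 6.7059 ns

6.7059 ns


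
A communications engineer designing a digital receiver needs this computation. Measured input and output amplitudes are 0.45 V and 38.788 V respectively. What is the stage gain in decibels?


Voltage gain in dB:
G = 20 * log10(Vout / Vin)
  = 20 * log10(38.788 / 0.45)
  = 20 * log10(86.195556)
  = 20 * 1.935485
  = 38.71 dB

38.71 dB


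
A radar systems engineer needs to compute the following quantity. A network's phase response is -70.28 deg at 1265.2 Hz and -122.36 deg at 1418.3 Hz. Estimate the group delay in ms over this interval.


Group delay from phase difference:
tau = -d(phi)/d(omega)
d(phi) = -52.08 deg = -0.908967 rad
d(omega) = 2*pi*(1418.3 - 1265.2) = 961.9557 rad/s
tau = -(-0.908967) / 961.9557
    = 0.9449 ms

0.9449 ms


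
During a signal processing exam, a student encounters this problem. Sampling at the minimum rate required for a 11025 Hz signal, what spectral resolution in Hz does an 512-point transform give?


Step 1 — Nyquist sampling rate:
fs = 2 * fmax = 2 * 11025 = 22050 Hz

Step 2 — DFT bin spacing:
df = fs / N = 22050 / 512 = 43.0664 Hz

43.0664 Hz


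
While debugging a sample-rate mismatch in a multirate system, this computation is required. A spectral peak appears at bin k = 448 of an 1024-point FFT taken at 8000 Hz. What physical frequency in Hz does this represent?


Frequency of DFT bin k:
f_k = k * fs / N
    = 448 * 8000 / 1024
    = 3584000 / 1024
    = 3500.0 Hz

3500.0 Hz


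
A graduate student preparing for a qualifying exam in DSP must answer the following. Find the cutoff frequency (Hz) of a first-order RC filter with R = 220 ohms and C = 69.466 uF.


Cutoff frequency of a first-order RC filter:
fc = 1 / (2 * pi * R * C)
C = 69.466 uF = 6.9466e-05 F
fc = 1 / (2 * pi * 220 * 6.9466e-05)
   = 1 / 0.096022905120678
   = 10.414182 Hz

10.414182 Hz


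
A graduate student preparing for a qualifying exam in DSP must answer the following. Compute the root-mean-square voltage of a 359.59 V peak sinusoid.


RMS voltage for a sinusoidal waveform:
V_rms = V_peak / sqrt(2)
      = 359.59 / 1.414214
      = 254.269 V

254.269 V


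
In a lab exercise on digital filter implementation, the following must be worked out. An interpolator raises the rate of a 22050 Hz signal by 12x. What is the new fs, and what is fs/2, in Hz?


Step 1 — output sample rate after interpolation by L:
fs_out = L * fs_in = 12 * 22050 = 264600 Hz

Step 2 — Nyquist frequency of the output stream:
f_Nyq = fs_out / 2 = 264600 / 2 = 132300.0 Hz

fs_out = 264600 Hz; f_Nyquist = 132300.0 Hz


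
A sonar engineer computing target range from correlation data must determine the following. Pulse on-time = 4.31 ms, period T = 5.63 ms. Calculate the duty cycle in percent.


Duty cycle as a percentage:
DC = (t_on / T) * 100
   = (4.31 / 5.63) * 100
   = 0.765542 * 100
   = 76.55 %

76.55 %


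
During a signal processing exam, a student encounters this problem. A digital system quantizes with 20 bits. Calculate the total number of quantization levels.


Number of quantization levels = 2^N
= 2^20
= 1048576

1048576


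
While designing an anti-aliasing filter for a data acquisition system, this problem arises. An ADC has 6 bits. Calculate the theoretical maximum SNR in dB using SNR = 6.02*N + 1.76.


Theoretical SNR for a full-scale sinusoid:
SNR = 6.02 * N + 1.76
    = 6.02 * 6 + 1.76
    = 36.12 + 1.76
    = 37.88 dB

37.88 dB


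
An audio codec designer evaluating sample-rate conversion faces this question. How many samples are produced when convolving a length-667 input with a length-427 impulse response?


Linear convolution output length:
L = N + M - 1
  = 667 + 427 - 1
  = 1093 samples

1093


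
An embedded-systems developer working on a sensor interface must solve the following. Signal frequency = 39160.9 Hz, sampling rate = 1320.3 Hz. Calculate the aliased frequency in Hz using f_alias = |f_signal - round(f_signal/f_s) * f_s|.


Compute the nearest integer multiple of fs to the signal:
n = round(39160.9 / 1320.3) = 30
f_alias = |39160.9 - 30 * 1320.3|
        = |39160.9 - 39609.0|
        = 448.1 Hz

448.1


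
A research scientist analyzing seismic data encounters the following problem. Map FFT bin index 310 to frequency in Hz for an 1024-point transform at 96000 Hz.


Frequency of DFT bin k:
f_k = k * fs / N
    = 310 * 96000 / 1024
    = 29760000 / 1024
    = 29062.5 Hz

29062.5 Hz


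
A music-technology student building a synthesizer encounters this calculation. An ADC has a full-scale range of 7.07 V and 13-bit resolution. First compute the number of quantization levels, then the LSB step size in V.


Step 1 — number of quantization levels:
L = 2^N = 2^13 = 8192

Step 2 — LSB step size:
delta = Vfs / L
      = 7.07 / 8192
      = 0.00086304 V

Levels = 8192; step size = 0.00086304 V


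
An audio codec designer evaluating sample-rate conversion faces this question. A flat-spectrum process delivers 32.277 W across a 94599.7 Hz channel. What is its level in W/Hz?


Power spectral density:
PSD = P / BW
    = 32.277 / 94599.7
    = 0.0003412 W/Hz

0.0003412 W/Hz


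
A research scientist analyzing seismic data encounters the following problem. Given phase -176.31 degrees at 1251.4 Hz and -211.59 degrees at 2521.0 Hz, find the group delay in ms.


Group delay from phase difference:
tau = -d(phi)/d(omega)
d(phi) = -35.28 deg = -0.615752 rad
d(omega) = 2*pi*(2521.0 - 1251.4) = 7977.1321 rad/s
tau = -(-0.615752) / 7977.1321
    = 0.0772 ms

0.0772 ms


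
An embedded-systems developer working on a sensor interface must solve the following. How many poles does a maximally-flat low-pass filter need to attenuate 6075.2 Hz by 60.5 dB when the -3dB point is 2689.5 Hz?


Butterworth filter order formula:
n = log10(10^(A/10) - 1) / (2 * log10(f_stop/f_pass))
10^(60.5/10) - 1 = 1122017.4543
f_stop/f_pass = 6075.2 / 2689.5 = 2.2589
n = 8.5479 -> ceil = 9

9


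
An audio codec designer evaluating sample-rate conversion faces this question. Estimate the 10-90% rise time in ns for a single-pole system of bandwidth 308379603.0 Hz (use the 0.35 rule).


Rise time from bandwidth relationship:
tr = 0.35 / BW
   = 0.35 / 308379603.0
   = 1.134964818e-09 s
   = 1.135 ns

1.135 ns


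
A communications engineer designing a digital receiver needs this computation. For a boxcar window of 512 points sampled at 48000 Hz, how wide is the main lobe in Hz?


Main lobe width for a rectangular window:
Width = 2 * fs / N
      = 2 * 48000 / 512
      = 96000 / 512
      = 187.5 Hz

187.5 Hz


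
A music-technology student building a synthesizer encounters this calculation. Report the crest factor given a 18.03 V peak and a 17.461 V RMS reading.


Crest factor is the ratio of peak to RMS:
CF = V_peak / V_rms
   = 18.03 / 17.461
   = 1.0326

1.0326


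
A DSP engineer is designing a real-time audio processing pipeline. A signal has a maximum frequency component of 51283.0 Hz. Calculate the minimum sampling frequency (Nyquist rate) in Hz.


The Nyquist rate is twice the maximum frequency component.
fs_min = 2 * fmax
      = 2 * 51283.0
      = 102566.0 Hz

102566.0


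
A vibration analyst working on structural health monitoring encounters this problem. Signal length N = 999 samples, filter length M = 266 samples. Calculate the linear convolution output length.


Linear convolution output length:
L = N + M - 1
  = 999 + 266 - 1
  = 1264 samples

1264


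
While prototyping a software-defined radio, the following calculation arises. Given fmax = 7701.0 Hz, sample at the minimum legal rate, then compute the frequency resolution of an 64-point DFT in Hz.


Step 1 — Nyquist sampling rate:
fs = 2 * fmax = 2 * 7701.0 = 15402.0 Hz

Step 2 — DFT bin spacing:
df = fs / N = 15402.0 / 64 = 240.6562 Hz

240.6562 Hz


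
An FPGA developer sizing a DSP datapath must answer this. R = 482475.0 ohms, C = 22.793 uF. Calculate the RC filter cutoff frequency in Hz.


Cutoff frequency of a first-order RC filter:
fc = 1 / (2 * pi * R * C)
C = 22.793 uF = 2.2793e-05 F
fc = 1 / (2 * pi * 482475.0 * 2.2793e-05)
   = 1 / 69.09651978984
   = 0.014473 Hz

0.014473 Hz


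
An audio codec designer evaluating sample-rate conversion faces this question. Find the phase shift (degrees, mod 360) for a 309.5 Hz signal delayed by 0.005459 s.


Phase shift from frequency and time delay:
phi = 360 * f * t_delay
    = 360 * 309.5 * 0.005459
    = 608.24 degrees
    mod 360 = 248.24 degrees

248.24 degrees


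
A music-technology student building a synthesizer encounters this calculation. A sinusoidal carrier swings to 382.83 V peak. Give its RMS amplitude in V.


RMS voltage for a sinusoidal waveform:
V_rms = V_peak / sqrt(2)
      = 382.83 / 1.414214
      = 270.702 V

270.702 V
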